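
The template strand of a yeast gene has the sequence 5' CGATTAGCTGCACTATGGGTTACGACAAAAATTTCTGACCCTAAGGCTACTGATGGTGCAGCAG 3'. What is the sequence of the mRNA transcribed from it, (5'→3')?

The mRNA has the sequence of the coding strand (reverse complement of the template) with T→U. Reverse complement of CGATTAGCTGCACTATGGGTTACGACAAAAATTTCTGACCCTAAGGCTACTGATGGTGCAGCAG is CTGCTGCACCATCAGTAGCCTTAGGGTCAGAAATTTTTGTCGTAACCCATAGTGCAGCTAATCG; then T→U.

5'-CUGCUGCACCAUCAGUAGCCUUAGGGUCAGAAAUUUUUGUCGUAACCCAUAGUGCAGCUAAUCG-3'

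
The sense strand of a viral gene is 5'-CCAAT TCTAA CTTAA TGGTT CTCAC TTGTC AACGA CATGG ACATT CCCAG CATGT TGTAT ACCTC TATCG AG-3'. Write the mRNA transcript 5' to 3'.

The mRNA is synthesized from the template strand, so it matches the coding strand with T replaced by U.

5′-CCAAUUCUAACUUAAUGGUUCUCACUUGUCAACGACAUGGACAUUCCCAGCAUGUUGUAUACCUCUAUCGAG-3′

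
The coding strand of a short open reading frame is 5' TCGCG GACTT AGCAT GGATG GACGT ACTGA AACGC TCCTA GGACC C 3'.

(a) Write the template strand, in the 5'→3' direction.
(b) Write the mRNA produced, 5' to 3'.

(a) The template strand is the reverse complement of the coding strand: complement AGCGCCTGAATCGTACCTACCTGCATGACTTTGCGAGGATCCTGGG, then reverse.
(b) mRNA matches the coding strand with T→U.

(a) 5′-GGGTCCTAGGAGCGTTTCAGTACGTCCATCCATGCTAAGTCCGCGA-3′
(b) 5'-UCGCGGACUUAGCAUGGAUGGACGUACUGAAACGCUCCUAGGACCC-3'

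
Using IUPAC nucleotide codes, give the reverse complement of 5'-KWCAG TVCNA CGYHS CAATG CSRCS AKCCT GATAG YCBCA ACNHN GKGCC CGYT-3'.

5'-ARCGGGCMCNDNGTTGVGRCTATCAGGMTSGYSGCATTGSDRCGTNGBACTGWM-3'

Standard pairs A↔T, G↔C; ambiguity codes pair R↔Y, K↔M, W↔W, S↔S, B↔V, H↔D, N↔N. Complement (MWGTCABGNTGCRDSGTTACGSYGSTMGGACTATCRGVGTTGNDNCMCGGGCRA), then reverse for 5'→3'.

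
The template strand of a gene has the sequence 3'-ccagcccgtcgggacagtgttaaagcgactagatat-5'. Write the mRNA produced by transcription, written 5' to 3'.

5'-GGUCGGGCAGCCCUGUCACAAUUUCGCUGAUCUAUA-3'

Reading the template 3'→5' as shown, RNA polymerase pairs each base (A→U, T→A, G↔C) to build mRNA 5'→3' directly.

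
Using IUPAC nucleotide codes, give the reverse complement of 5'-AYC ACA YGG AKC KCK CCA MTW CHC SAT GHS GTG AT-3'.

5'-ATCACSDCATSGDGWAKTGGMGMGMTCCRTGTGRT-3'

Standard pairs A↔T, G↔C; ambiguity codes pair Y↔R, M↔K, W↔W, S↔S, H↔D. Complement (TRGTGTRCCTMGMGMGGTKAWGDGSTACDSCACTA), then reverse for 5'→3'.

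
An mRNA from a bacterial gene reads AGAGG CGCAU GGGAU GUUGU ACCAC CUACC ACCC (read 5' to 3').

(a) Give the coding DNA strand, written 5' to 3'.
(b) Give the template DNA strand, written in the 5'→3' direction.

(a) 5'-AGAGGCGCATGGGATGTTGTACCACCTACCACCC-3'
(b) 5'-GGGTGGTAGGTGGTACAACATCCCATGCGCCTCT-3'

(a) The coding strand matches the mRNA with U→T.
(b) The template strand is the reverse complement of the coding strand.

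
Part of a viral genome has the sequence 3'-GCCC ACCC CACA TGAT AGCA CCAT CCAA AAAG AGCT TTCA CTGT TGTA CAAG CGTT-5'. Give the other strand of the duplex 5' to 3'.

The strand is given 3'→5', so its complement runs 5'→3' in the same left-to-right order: pair each base A↔T, G↔C.

5′-CGGGTGGGGTGTACTATCGTGGTAGGTTTTTCTCGAAAGTGACAACATGTTCGCAA-3′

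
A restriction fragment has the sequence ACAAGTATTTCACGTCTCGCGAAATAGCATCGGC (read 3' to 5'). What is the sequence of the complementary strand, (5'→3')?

5′-TGTTCATAAAGTGCAGAGCGCTTTATCGTAGCCG-3′

The strand is given 3'→5', so its complement runs 5'→3' in the same left-to-right order: pair each base A↔T, G↔C.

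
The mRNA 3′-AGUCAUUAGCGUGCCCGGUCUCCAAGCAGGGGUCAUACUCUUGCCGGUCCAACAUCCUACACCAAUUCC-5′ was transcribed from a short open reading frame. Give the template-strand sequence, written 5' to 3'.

Written 5'→3' the mRNA is CCUUAACCACAUCCUACAACCUGGCCGUUCUCAUACUGGGGACGAACCUCUGGCCCGUGCGAUUACUGA, so the coding DNA strand is CCTTAACCACATCCTACAACCTGGCCGTTCTCATACTGGGGACGAACCTCTGGCCCGTGCGATTACTGA. The template is its reverse complement.

5'-TCAGTAATCGCACGGGCCAGAGGTTCGTCCCCAGTATGAGAACGGCCAGGTTGTAGGATGTGGTTAAGG-3'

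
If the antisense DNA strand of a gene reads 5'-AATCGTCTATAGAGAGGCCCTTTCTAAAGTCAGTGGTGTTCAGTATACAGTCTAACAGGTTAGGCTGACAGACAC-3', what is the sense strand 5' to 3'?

5'-GTGTCTGTCAGCCTAACCTGTTAGACTGTATACTGAACACCACTGACTTTAGAAAGGGCCTCTCTATAGACGATT-3'

The coding strand is complementary and antiparallel to the template: take the complement (A↔T, G↔C) and reverse.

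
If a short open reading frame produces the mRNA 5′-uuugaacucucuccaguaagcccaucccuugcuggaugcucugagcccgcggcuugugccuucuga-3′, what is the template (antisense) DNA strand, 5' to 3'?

Replace U with T to get the coding DNA strand: TTTGAACTCTCTCCAGTAAGCCCATCCCTTGCTGGATGCTCTGAGCCCGCGGCTTGTGCCTTCTGA. The template strand is its reverse complement (complement AAACTTGAGAGAGGTCATTCGGGTAGGGAACGACCTACGAGACTCGGGCGCCGAACACGGAAGACT, then reverse).

5'-TCAGAAGGCACAAGCCGCGGGCTCAGAGCATCCAGCAAGGGATGGGCTTACTGGAGAGAGTTCAAA-3'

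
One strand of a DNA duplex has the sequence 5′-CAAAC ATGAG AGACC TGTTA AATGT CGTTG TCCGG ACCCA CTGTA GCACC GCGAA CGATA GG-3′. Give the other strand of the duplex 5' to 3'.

5′-CCTATCGTTCGCGGTGCTACAGTGGGTCCGGACAACGACATTTAACAGGTCTCTCATGTTTG-3′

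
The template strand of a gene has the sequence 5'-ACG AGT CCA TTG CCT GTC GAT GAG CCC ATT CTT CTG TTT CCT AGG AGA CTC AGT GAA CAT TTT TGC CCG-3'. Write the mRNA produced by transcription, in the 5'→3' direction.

5'-CGGGCAAAAAUGUUCACUGAGUCUCCUAGGAAACAGAAGAAUGGGCUCAUCGACAGGCAAUGGACUCGU-3'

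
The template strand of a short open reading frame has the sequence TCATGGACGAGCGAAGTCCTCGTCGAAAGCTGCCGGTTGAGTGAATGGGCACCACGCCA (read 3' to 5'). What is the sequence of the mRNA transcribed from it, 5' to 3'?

5'-AGUACCUGCUCGCUUCAGGAGCAGCUUUCGACGGCCAACUCACUUACCCGUGGUGCGGU-3'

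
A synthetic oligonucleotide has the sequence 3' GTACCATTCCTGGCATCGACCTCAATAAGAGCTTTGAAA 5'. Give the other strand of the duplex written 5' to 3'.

The strand is given 3'→5', so its complement runs 5'→3' in the same left-to-right order: pair each base A↔T, G↔C.

5′-CATGGTAAGGACCGTAGCTGGAGTTATTCTCGAAACTTT-3′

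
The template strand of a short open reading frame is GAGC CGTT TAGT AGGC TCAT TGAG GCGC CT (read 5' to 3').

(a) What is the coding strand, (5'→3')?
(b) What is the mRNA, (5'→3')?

(a) 5′-AGGCGCCTCAATGAGCCTACTAAACGGCTC-3′
(b) 5'-AGGCGCCUCAAUGAGCCUACUAAACGGCUC-3'

(a) The coding strand is the reverse complement of the template: complement CTCGGCAAATCATCCGAGTAACTCCGCGGA, then reverse.
(b) mRNA has the coding-strand sequence with T→U.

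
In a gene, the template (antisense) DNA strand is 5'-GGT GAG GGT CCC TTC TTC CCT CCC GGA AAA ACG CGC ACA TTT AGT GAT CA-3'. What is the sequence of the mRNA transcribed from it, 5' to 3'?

5'-UGAUCACUAAAUGUGCGCGUUUUUCCGGGAGGGAAGAAGGGACCCUCACC-3'

RNA polymerase reads the template 3'→5' and synthesizes mRNA 5'→3' by base-pairing (A→U, T→A, G↔C). The complement of the template is CCACTCCCAGGGAAGAAGGGAGGGCCTTTTTGCGCGTGTAAATCACTAGT; antiparallel, so 5'→3' the coding strand is TGATCACTAAATGTGCGCGTTTTTCCGGGAGGGAAGAAGGGACCCTCACC. Replace T with U for the mRNA.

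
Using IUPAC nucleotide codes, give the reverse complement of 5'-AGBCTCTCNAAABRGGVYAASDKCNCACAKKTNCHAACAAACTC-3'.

Standard pairs A↔T, G↔C; ambiguity codes pair R↔Y, K↔M, S↔S, B↔V, D↔H, N↔N. Complement (TCVGAGAGNTTTVYCCBRTTSHMGNGTGTMMANGDTTGTTTGAG), then reverse for 5'→3'.

5'-GAGTTTGTTDGNAMMTGTGNGMHSTTRBCCYVTTTNGAGAGVCT-3'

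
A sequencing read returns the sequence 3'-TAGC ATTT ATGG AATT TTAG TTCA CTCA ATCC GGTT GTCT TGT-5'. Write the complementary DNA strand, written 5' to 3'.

5'-ATCGTAAATACCTTAAAATCAAGTGAGTTAGGCCAACAGAACA-3'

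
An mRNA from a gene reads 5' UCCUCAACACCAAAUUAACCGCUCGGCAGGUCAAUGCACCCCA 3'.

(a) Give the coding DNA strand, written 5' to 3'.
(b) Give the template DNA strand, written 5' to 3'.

(a) The coding strand matches the mRNA with U→T.
(b) The template strand is the reverse complement of the coding strand.

(a) 5'-TCCTCAACACCAAATTAACCGCTCGGCAGGTCAATGCACCCCA-3'
(b) 5'-TGGGGTGCATTGACCTGCCGAGCGGTTAATTTGGTGTTGAGGA-3'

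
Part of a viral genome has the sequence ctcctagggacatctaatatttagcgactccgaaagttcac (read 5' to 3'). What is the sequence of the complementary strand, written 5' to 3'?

5'-GTGAACTTTCGGAGTCGCTAAATATTAGATGTCCCTAGGAG-3'

Pairing A↔T and G↔C gives GAGGATCCCTGTAGATTATAAATCGCTGAGGCTTTCAAGTG, running 3'→5'. Reverse for the 5'→3' convention.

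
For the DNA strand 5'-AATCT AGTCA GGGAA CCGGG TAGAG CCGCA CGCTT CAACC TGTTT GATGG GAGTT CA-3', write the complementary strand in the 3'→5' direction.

3'-TTAGATCAGTCCCTTGGCCCATCTCGGCGTGCGAAGTTGGACAAACTACCCTCAAGT-5'

Base-pairing A↔T, G↔C gives the complement. The complementary strand is antiparallel, so paired with a 5'→3' strand it runs 3'→5'.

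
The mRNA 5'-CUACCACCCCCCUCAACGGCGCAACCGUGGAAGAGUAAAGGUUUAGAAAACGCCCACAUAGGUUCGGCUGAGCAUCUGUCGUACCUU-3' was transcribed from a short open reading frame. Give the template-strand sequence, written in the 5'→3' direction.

5'-AAGGTACGACAGATGCTCAGCCGAACCTATGTGGGCGTTTTCTAAACCTTTACTCTTCCACGGTTGCGCCGTTGAGGGGGGTGGTAG-3'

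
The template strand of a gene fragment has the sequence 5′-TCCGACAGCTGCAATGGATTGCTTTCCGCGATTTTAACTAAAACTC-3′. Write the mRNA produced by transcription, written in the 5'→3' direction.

5'-GAGUUUUAGUUAAAAUCGCGGAAAGCAAUCCAUUGCAGCUGUCGGA-3'

The mRNA has the sequence of the coding strand (reverse complement of the template) with T→U. Reverse complement of TCCGACAGCTGCAATGGATTGCTTTCCGCGATTTTAACTAAAACTC is GAGTTTTAGTTAAAATCGCGGAAAGCAATCCATTGCAGCTGTCGGA; then T→U.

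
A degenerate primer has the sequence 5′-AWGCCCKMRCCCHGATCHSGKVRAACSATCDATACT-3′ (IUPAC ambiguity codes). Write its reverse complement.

5'-AGTATHGATSGTTYBMCSDGATCDGGGYKMGGGCWT-3'

Standard pairs A↔T, G↔C; ambiguity codes pair R↔Y, M↔K, W↔W, S↔S, D↔H, V↔B. Complement (TWCGGGMKYGGGDCTAGDSCMBYTTGSTAGHTATGA), then reverse for 5'→3'.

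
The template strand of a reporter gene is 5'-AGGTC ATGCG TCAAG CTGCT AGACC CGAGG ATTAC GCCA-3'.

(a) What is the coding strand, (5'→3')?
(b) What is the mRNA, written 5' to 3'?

(a) 5'-TGGCGTAATCCTCGGGTCTAGCAGCTTGACGCATGACCT-3'
(b) 5'-UGGCGUAAUCCUCGGGUCUAGCAGCUUGACGCAUGACCU-3'

(a) The coding strand is the reverse complement of the template: complement TCCAGTACGCAGTTCGACGATCTGGGCTCCTAATGCGGT, then reverse.
(b) mRNA has the coding-strand sequence with T→U.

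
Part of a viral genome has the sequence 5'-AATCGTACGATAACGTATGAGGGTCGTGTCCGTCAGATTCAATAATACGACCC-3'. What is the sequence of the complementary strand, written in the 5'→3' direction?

5'-GGGTCGTATTATTGAATCTGACGGACACGACCCTCATACGTTATCGTACGATT-3'

The complement of AATCGTACGATAACGTATGAGGGTCGTGTCCGTCAGATTCAATAATACGACCC is TTAGCATGCTATTGCATACTCCCAGCACAGGCAGTCTAAGTTATTATGCTGGG (A↔T, G↔C). DNA strands are antiparallel, so the complementary strand runs 3'→5'; reversing gives the 5'→3' form.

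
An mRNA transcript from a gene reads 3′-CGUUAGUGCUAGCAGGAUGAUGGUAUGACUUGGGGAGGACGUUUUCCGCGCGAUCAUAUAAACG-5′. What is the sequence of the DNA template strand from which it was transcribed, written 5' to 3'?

Written 5'→3' the mRNA is GCAAAUAUACUAGCGCGCCUUUUGCAGGAGGGGUUCAGUAUGGUAGUAGGACGAUCGUGAUUGC, so the coding DNA strand is GCAAATATACTAGCGCGCCTTTTGCAGGAGGGGTTCAGTATGGTAGTAGGACGATCGTGATTGC. The template is its reverse complement.

5'-GCAATCACGATCGTCCTACTACCATACTGAACCCCTCCTGCAAAAGGCGCGCTAGTATATTTGC-3'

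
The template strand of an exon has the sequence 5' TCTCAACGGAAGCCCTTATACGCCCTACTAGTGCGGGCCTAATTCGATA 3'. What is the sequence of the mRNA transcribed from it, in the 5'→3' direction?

RNA polymerase reads the template 3'→5' and synthesizes mRNA 5'→3' by base-pairing (A→U, T→A, G↔C). The complement of the template is AGAGTTGCCTTCGGGAATATGCGGGATGATCACGCCCGGATTAAGCTAT; antiparallel, so 5'→3' the coding strand is TATCGAATTAGGCCCGCACTAGTAGGGCGTATAAGGGCTTCCGTTGAGA. Replace T with U for the mRNA.

5'-UAUCGAAUUAGGCCCGCACUAGUAGGGCGUAUAAGGGCUUCCGUUGAGA-3'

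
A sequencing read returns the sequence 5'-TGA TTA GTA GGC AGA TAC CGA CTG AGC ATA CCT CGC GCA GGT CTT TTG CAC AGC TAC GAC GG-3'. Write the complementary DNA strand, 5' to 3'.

Pairing A↔T and G↔C gives ACTAATCATCCGTCTATGGCTGACTCGTATGGAGCGCGTCCAGAAAACGTGTCGATGCTGCC, running 3'→5'. Reverse for the 5'→3' convention.

5'-CCGTCGTAGCTGTGCAAAAGACCTGCGCGAGGTATGCTCAGTCGGTATCTGCCTACTAATCA-3'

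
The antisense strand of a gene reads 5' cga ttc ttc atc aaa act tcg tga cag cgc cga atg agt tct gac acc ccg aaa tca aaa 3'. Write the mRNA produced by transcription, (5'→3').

RNA polymerase reads the template 3'→5' and synthesizes mRNA 5'→3' by base-pairing (A→U, T→A, G↔C). The complement of the template is GCTAAGAAGTAGTTTTGAAGCACTGTCGCGGCTTACTCAAGACTGTGGGGCTTTAGTTTT; antiparallel, so 5'→3' the coding strand is TTTTGATTTCGGGGTGTCAGAACTCATTCGGCGCTGTCACGAAGTTTTGATGAAGAATCG. Replace T with U for the mRNA.

5'-UUUUGAUUUCGGGGUGUCAGAACUCAUUCGGCGCUGUCACGAAGUUUUGAUGAAGAAUCG-3'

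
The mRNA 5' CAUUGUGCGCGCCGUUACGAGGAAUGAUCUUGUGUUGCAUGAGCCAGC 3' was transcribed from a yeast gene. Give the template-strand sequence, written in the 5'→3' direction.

Replace U with T to get the coding DNA strand: CATTGTGCGCGCCGTTACGAGGAATGATCTTGTGTTGCATGAGCCAGC. The template strand is its reverse complement (complement GTAACACGCGCGGCAATGCTCCTTACTAGAACACAACGTACTCGGTCG, then reverse).

5'-GCTGGCTCATGCAACACAAGATCATTCCTCGTAACGGCGCGCACAATG-3'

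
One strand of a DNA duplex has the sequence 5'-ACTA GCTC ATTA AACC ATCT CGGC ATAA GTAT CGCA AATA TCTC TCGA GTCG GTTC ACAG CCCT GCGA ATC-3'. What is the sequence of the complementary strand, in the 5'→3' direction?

Pairing A↔T and G↔C gives TGATCGAGTAATTTGGTAGAGCCGTATTCATAGCGTTTATAGAGAGCTCAGCCAAGTGTCGGGACGCTTAG, running 3'→5'. Reverse for the 5'→3' convention.

5'-GATTCGCAGGGCTGTGAACCGACTCGAGAGATATTTGCGATACTTATGCCGAGATGGTTTAATGAGCTAGT-3'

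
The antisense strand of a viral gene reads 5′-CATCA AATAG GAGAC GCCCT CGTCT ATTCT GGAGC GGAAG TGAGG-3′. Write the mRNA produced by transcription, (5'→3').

5'-CCUCACUUCCGCUCCAGAAUAGACGAGGGCGUCUCCUAUUUGAUG-3'

The mRNA has the sequence of the coding strand (reverse complement of the template) with T→U. Reverse complement of CATCAAATAGGAGACGCCCTCGTCTATTCTGGAGCGGAAGTGAGG is CCTCACTTCCGCTCCAGAATAGACGAGGGCGTCTCCTATTTGATG; then T→U.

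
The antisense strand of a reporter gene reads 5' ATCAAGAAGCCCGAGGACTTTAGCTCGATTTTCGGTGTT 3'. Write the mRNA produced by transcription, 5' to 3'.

5'-AACACCGAAAAUCGAGCUAAAGUCCUCGGGCUUCUUGAU-3'

RNA polymerase reads the template 3'→5' and synthesizes mRNA 5'→3' by base-pairing (A→U, T→A, G↔C). The complement of the template is TAGTTCTTCGGGCTCCTGAAATCGAGCTAAAAGCCACAA; antiparallel, so 5'→3' the coding strand is AACACCGAAAATCGAGCTAAAGTCCTCGGGCTTCTTGAT. Replace T with U for the mRNA.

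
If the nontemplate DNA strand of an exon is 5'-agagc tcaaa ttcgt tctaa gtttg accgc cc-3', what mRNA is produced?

mRNA has the coding-strand sequence with U in place of T.

5'-AGAGCUCAAAUUCGUUCUAAGUUUGACCGCCC-3'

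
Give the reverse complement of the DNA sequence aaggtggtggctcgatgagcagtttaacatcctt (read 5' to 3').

Reading the sequence 3'→5' and pairing each base (A↔T, G↔C) gives the reverse complement directly.

5'-AAGGATGTTAAACTGCTCATCGAGCCACCACCTT-3'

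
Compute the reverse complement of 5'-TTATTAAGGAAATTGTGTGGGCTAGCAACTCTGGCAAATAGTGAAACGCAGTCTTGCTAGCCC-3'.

Complement each base (A↔T, G↔C): AATAATTCCTTTAACACACCCGATCGTTGAGACCGTTTATCACTTTGCGTCAGAACGATCGGG. Then reverse.

5′-GGGCTAGCAAGACTGCGTTTCACTATTTGCCAGAGTTGCTAGCCCACACAATTTCCTTAATAA-3′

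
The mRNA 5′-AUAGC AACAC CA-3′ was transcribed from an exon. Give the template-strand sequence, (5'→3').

Replace U with T to get the coding DNA strand: ATAGCAACACCA. The template strand is its reverse complement (complement TATCGTTGTGGT, then reverse).

5'-TGGTGTTGCTAT-3'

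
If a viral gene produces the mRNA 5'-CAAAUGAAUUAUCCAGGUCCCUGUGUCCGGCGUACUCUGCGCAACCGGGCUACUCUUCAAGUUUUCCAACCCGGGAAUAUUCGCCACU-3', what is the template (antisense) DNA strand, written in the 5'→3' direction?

Replace U with T to get the coding DNA strand: CAAATGAATTATCCAGGTCCCTGTGTCCGGCGTACTCTGCGCAACCGGGCTACTCTTCAAGTTTTCCAACCCGGGAATATTCGCCACT. The template strand is its reverse complement (complement GTTTACTTAATAGGTCCAGGGACACAGGCCGCATGAGACGCGTTGGCCCGATGAGAAGTTCAAAAGGTTGGGCCCTTATAAGCGGTGA, then reverse).

5′-AGTGGCGAATATTCCCGGGTTGGAAAACTTGAAGAGTAGCCCGGTTGCGCAGAGTACGCCGGACACAGGGACCTGGATAATTCATTTG-3′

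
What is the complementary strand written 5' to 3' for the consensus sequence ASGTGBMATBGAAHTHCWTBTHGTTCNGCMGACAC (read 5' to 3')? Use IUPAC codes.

5′-GTGTCKGCNGAACDAVAWGDADTTCVATKVCACST-3′

Standard pairs A↔T, G↔C; ambiguity codes pair M↔K, W↔W, S↔S, B↔V, H↔D, N↔N. Complement (TSCACVKTAVCTTDADGWAVADCAAGNCGKCTGTG), then reverse for 5'→3'.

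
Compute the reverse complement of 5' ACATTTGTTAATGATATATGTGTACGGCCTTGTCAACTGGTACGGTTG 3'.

5'-CAACCGTACCAGTTGACAAGGCCGTACACATATATCATTAACAAATGT-3'

Complement each base (A↔T, G↔C): TGTAAACAATTACTATATACACATGCCGGAACAGTTGACCATGCCAAC. Then reverse.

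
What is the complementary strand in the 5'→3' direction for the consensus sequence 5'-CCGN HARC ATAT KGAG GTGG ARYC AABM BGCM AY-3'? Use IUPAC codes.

Standard pairs A↔T, G↔C; ambiguity codes pair R↔Y, M↔K, B↔V, H↔D, N↔N. Complement (GGCNDTYGTATAMCTCCACCTYRGTTVKVCGKTR), then reverse for 5'→3'.

5'-RTKGCVKVTTGRYTCCACCTCMATATGYTDNCGG-3'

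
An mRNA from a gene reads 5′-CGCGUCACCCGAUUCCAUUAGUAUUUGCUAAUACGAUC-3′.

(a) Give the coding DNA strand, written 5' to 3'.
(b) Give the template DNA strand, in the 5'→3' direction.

(a) The coding strand matches the mRNA with U→T.
(b) The template strand is the reverse complement of the coding strand.

(a) 5′-CGCGTCACCCGATTCCATTAGTATTTGCTAATACGATC-3′
(b) 5'-GATCGTATTAGCAAATACTAATGGAATCGGGTGACGCG-3'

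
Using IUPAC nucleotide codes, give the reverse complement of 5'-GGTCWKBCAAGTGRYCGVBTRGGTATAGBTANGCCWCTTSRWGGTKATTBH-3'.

5'-DVAATMACCWYSAAGWGGCNTAVCTATACCYAVBCGRYCACTTGVMWGACC-3'

Standard pairs A↔T, G↔C; ambiguity codes pair R↔Y, K↔M, W↔W, S↔S, B↔V, H↔D, N↔N. Complement (CCAGWMVGTTCACYRGCBVAYCCATATCVATNCGGWGAASYWCCAMTAAVD), then reverse for 5'→3'.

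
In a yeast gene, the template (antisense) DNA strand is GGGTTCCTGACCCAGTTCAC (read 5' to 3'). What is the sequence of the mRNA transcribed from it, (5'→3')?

The mRNA has the sequence of the coding strand (reverse complement of the template) with T→U. Reverse complement of GGGTTCCTGACCCAGTTCAC is GTGAACTGGGTCAGGAACCC; then T→U.

5'-GUGAACUGGGUCAGGAACCC-3'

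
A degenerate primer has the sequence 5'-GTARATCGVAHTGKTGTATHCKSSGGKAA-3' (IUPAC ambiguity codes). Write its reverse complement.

5'-TTMCCSSMGDATACAMCADTBCGATYTAC-3'

Standard pairs A↔T, G↔C; ambiguity codes pair R↔Y, K↔M, S↔S, H↔D, V↔B. Complement (CATYTAGCBTDACMACATADGMSSCCMTT), then reverse for 5'→3'.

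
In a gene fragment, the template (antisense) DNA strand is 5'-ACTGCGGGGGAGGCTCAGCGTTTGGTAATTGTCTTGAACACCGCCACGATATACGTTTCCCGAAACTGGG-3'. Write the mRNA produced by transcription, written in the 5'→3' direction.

5'-CCCAGUUUCGGGAAACGUAUAUCGUGGCGGUGUUCAAGACAAUUACCAAACGCUGAGCCUCCCCCGCAGU-3'

The mRNA has the sequence of the coding strand (reverse complement of the template) with T→U. Reverse complement of ACTGCGGGGGAGGCTCAGCGTTTGGTAATTGTCTTGAACACCGCCACGATATACGTTTCCCGAAACTGGG is CCCAGTTTCGGGAAACGTATATCGTGGCGGTGTTCAAGACAATTACCAAACGCTGAGCCTCCCCCGCAGT; then T→U.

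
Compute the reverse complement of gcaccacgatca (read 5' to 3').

5'-TGATCGTGGTGC-3'

Complement each base (A↔T, G↔C): CGTGGTGCTAGT. Then reverse.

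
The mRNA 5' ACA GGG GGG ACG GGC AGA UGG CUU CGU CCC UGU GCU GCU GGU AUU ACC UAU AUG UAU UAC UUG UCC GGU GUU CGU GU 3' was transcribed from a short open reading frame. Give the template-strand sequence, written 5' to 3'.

5'-ACACGAACACCGGACAAGTAATACATATAGGTAATACCAGCAGCACAGGGACGAAGCCATCTGCCCGTCCCCCCTGT-3'

Replace U with T to get the coding DNA strand: ACAGGGGGGACGGGCAGATGGCTTCGTCCCTGTGCTGCTGGTATTACCTATATGTATTACTTGTCCGGTGTTCGTGT. The template strand is its reverse complement (complement TGTCCCCCCTGCCCGTCTACCGAAGCAGGGACACGACGACCATAATGGATATACATAATGAACAGGCCACAAGCACA, then reverse).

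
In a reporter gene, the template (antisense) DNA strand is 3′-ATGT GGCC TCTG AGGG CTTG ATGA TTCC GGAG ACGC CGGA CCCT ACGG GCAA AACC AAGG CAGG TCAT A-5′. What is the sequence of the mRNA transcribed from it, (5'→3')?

Reading the template 3'→5' as shown, RNA polymerase pairs each base (A→U, T→A, G↔C) to build mRNA 5'→3' directly.

5'-UACACCGGAGACUCCCGAACUACUAAGGCCUCUGCGGCCUGGGAUGCCCGUUUUGGUUCCGUCCAGUAU-3'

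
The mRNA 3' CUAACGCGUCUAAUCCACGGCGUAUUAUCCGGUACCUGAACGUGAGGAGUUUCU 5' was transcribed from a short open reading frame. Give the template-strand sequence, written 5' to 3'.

5'-GATTGCGCAGATTAGGTGCCGCATAATAGGCCATGGACTTGCACTCCTCAAAGA-3'

Written 5'→3' the mRNA is UCUUUGAGGAGUGCAAGUCCAUGGCCUAUUAUGCGGCACCUAAUCUGCGCAAUC, so the coding DNA strand is TCTTTGAGGAGTGCAAGTCCATGGCCTATTATGCGGCACCTAATCTGCGCAATC. The template is its reverse complement.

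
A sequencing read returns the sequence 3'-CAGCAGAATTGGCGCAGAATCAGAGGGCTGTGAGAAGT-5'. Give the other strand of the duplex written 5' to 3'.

The strand is given 3'→5', so its complement runs 5'→3' in the same left-to-right order: pair each base A↔T, G↔C.

5′-GTCGTCTTAACCGCGTCTTAGTCTCCCGACACTCTTCA-3′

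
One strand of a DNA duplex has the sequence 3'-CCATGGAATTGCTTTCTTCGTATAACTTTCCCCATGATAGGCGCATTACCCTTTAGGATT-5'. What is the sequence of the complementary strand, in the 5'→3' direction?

The strand is given 3'→5', so its complement runs 5'→3' in the same left-to-right order: pair each base A↔T, G↔C.

5'-GGTACCTTAACGAAAGAAGCATATTGAAAGGGGTACTATCCGCGTAATGGGAAATCCTAA-3'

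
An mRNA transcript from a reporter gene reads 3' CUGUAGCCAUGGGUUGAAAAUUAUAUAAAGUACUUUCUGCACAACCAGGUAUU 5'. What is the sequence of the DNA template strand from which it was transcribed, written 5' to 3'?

Written 5'→3' the mRNA is UUAUGGACCAACACGUCUUUCAUGAAAUAUAUUAAAAGUUGGGUACCGAUGUC, so the coding DNA strand is TTATGGACCAACACGTCTTTCATGAAATATATTAAAAGTTGGGTACCGATGTC. The template is its reverse complement.

5'-GACATCGGTACCCAACTTTTAATATATTTCATGAAAGACGTGTTGGTCCATAA-3'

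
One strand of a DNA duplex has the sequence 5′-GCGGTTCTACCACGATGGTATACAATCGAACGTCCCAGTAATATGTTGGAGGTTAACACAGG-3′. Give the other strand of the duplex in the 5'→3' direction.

The complement of GCGGTTCTACCACGATGGTATACAATCGAACGTCCCAGTAATATGTTGGAGGTTAACACAGG is CGCCAAGATGGTGCTACCATATGTTAGCTTGCAGGGTCATTATACAACCTCCAATTGTGTCC (A↔T, G↔C). DNA strands are antiparallel, so the complementary strand runs 3'→5'; reversing gives the 5'→3' form.

5'-CCTGTGTTAACCTCCAACATATTACTGGGACGTTCGATTGTATACCATCGTGGTAGAACCGC-3'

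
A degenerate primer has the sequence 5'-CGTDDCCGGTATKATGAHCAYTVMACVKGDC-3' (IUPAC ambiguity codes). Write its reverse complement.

5'-GHCMBGTKBARTGDTCATMATACCGGHHACG-3'

Standard pairs A↔T, G↔C; ambiguity codes pair Y↔R, M↔K, D↔H, V↔B. Complement (GCAHHGGCCATAMTACTDGTRABKTGBMCHG), then reverse for 5'→3'.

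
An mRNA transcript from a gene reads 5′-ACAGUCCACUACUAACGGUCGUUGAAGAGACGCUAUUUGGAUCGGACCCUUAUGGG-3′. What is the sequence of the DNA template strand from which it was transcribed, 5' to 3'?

5'-CCCATAAGGGTCCGATCCAAATAGCGTCTCTTCAACGACCGTTAGTAGTGGACTGT-3'

Replace U with T to get the coding DNA strand: ACAGTCCACTACTAACGGTCGTTGAAGAGACGCTATTTGGATCGGACCCTTATGGG. The template strand is its reverse complement (complement TGTCAGGTGATGATTGCCAGCAACTTCTCTGCGATAAACCTAGCCTGGGAATACCC, then reverse).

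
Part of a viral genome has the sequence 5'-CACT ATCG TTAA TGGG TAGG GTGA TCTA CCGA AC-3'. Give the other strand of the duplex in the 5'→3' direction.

The complement of CACTATCGTTAATGGGTAGGGTGATCTACCGAAC is GTGATAGCAATTACCCATCCCACTAGATGGCTTG (A↔T, G↔C). DNA strands are antiparallel, so the complementary strand runs 3'→5'; reversing gives the 5'→3' form.

5'-GTTCGGTAGATCACCCTACCCATTAACGATAGTG-3'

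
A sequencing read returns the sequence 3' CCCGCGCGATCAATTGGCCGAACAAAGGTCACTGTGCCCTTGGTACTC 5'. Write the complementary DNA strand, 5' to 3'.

The strand is given 3'→5', so its complement runs 5'→3' in the same left-to-right order: pair each base A↔T, G↔C.

5'-GGGCGCGCTAGTTAACCGGCTTGTTTCCAGTGACACGGGAACCATGAG-3'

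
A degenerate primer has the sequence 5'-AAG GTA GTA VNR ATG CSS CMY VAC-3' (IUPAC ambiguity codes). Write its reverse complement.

Standard pairs A↔T, G↔C; ambiguity codes pair R↔Y, M↔K, S↔S, V↔B, N↔N. Complement (TTCCATCATBNYTACGSSGKRBTG), then reverse for 5'→3'.

5′-GTBRKGSSGCATYNBTACTACCTT-3′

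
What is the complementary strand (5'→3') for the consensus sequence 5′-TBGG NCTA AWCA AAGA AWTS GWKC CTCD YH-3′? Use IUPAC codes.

Standard pairs A↔T, G↔C; ambiguity codes pair Y↔R, K↔M, W↔W, S↔S, B↔V, D↔H, N↔N. Complement (AVCCNGATTWGTTTCTTWASCWMGGAGHRD), then reverse for 5'→3'.

5'-DRHGAGGMWCSAWTTCTTTGWTTAGNCCVA-3'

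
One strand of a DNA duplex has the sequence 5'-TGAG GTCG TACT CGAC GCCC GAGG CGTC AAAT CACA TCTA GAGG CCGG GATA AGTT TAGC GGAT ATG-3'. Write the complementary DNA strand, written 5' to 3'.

Pairing A↔T and G↔C gives ACTCCAGCATGAGCTGCGGGCTCCGCAGTTTAGTGTAGATCTCCGGCCCTATTCAAATCGCCTATAC, running 3'→5'. Reverse for the 5'→3' convention.

5'-CATATCCGCTAAACTTATCCCGGCCTCTAGATGTGATTTGACGCCTCGGGCGTCGAGTACGACCTCA-3'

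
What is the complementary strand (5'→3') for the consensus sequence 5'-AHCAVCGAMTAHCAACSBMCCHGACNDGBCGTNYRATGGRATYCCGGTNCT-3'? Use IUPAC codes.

5'-AGNACCGGRATYCCATYRNACGVCHNGTCDGGKVSGTTGDTAKTCGBTGDT-3'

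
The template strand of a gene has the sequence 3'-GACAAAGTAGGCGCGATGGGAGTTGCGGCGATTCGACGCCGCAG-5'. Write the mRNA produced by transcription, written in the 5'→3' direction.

Reading the template 3'→5' as shown, RNA polymerase pairs each base (A→U, T→A, G↔C) to build mRNA 5'→3' directly.

5'-CUGUUUCAUCCGCGCUACCCUCAACGCCGCUAAGCUGCGGCGUC-3'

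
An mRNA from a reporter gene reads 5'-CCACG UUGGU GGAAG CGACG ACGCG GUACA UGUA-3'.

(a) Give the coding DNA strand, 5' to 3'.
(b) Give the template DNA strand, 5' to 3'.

(a) The coding strand matches the mRNA with U→T.
(b) The template strand is the reverse complement of the coding strand.

(a) 5'-CCACGTTGGTGGAAGCGACGACGCGGTACATGTA-3'
(b) 5'-TACATGTACCGCGTCGTCGCTTCCACCAACGTGG-3'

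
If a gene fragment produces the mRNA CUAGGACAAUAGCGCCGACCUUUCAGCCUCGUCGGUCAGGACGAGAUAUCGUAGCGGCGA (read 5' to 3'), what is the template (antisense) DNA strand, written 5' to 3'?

5'-TCGCCGCTACGATATCTCGTCCTGACCGACGAGGCTGAAAGGTCGGCGCTATTGTCCTAG-3'

Replace U with T to get the coding DNA strand: CTAGGACAATAGCGCCGACCTTTCAGCCTCGTCGGTCAGGACGAGATATCGTAGCGGCGA. The template strand is its reverse complement (complement GATCCTGTTATCGCGGCTGGAAAGTCGGAGCAGCCAGTCCTGCTCTATAGCATCGCCGCT, then reverse).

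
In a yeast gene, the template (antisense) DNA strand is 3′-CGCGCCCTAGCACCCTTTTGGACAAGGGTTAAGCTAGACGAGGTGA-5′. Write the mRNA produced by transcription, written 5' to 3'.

Reading the template 3'→5' as shown, RNA polymerase pairs each base (A→U, T→A, G↔C) to build mRNA 5'→3' directly.

5'-GCGCGGGAUCGUGGGAAAACCUGUUCCCAAUUCGAUCUGCUCCACU-3'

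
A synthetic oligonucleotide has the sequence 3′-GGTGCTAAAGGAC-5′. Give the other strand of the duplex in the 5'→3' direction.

5′-CCACGATTTCCTG-3′

The strand is given 3'→5', so its complement runs 5'→3' in the same left-to-right order: pair each base A↔T, G↔C.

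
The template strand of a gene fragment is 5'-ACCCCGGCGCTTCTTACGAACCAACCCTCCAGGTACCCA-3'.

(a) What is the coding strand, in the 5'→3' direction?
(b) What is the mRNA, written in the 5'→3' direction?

(a) The coding strand is the reverse complement of the template: complement TGGGGCCGCGAAGAATGCTTGGTTGGGAGGTCCATGGGT, then reverse.
(b) mRNA has the coding-strand sequence with T→U.

(a) 5'-TGGGTACCTGGAGGGTTGGTTCGTAAGAAGCGCCGGGGT-3'
(b) 5′-UGGGUACCUGGAGGGUUGGUUCGUAAGAAGCGCCGGGGU-3′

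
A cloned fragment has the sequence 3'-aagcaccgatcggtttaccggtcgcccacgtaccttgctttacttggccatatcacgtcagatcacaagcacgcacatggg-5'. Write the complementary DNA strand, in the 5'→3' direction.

5′-TTCGTGGCTAGCCAAATGGCCAGCGGGTGCATGGAACGAAATGAACCGGTATAGTGCAGTCTAGTGTTCGTGCGTGTACCC-3′

The strand is given 3'→5', so its complement runs 5'→3' in the same left-to-right order: pair each base A↔T, G↔C.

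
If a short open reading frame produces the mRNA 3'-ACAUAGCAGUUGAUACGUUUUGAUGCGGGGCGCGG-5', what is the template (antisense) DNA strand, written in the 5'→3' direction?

Written 5'→3' the mRNA is GGCGCGGGGCGUAGUUUUGCAUAGUUGACGAUACA, so the coding DNA strand is GGCGCGGGGCGTAGTTTTGCATAGTTGACGATACA. The template is its reverse complement.

5′-TGTATCGTCAACTATGCAAAACTACGCCCCGCGCC-3′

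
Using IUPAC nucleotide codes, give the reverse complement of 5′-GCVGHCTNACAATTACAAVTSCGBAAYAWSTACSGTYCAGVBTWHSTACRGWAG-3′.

5′-CTWCYGTASDWAVBCTGRACSGTASWTRTTVCGSABTTGTAATTGTNAGDCBGC-3′

Standard pairs A↔T, G↔C; ambiguity codes pair R↔Y, W↔W, S↔S, B↔V, H↔D, N↔N. Complement (CGBCDGANTGTTAATGTTBASGCVTTRTWSATGSCARGTCBVAWDSATGYCWTC), then reverse for 5'→3'.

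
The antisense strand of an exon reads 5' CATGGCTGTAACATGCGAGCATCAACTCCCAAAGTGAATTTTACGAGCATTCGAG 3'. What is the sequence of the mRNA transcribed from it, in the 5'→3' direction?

5'-CUCGAAUGCUCGUAAAAUUCACUUUGGGAGUUGAUGCUCGCAUGUUACAGCCAUG-3'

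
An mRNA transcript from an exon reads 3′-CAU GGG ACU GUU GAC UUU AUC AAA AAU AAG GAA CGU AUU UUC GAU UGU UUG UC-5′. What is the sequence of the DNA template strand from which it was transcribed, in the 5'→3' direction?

Written 5'→3' the mRNA is CUGUUUGUUAGCUUUUAUGCAAGGAAUAAAAACUAUUUCAGUUGUCAGGGUAC, so the coding DNA strand is CTGTTTGTTAGCTTTTATGCAAGGAATAAAAACTATTTCAGTTGTCAGGGTAC. The template is its reverse complement.

5'-GTACCCTGACAACTGAAATAGTTTTTATTCCTTGCATAAAAGCTAACAAACAG-3'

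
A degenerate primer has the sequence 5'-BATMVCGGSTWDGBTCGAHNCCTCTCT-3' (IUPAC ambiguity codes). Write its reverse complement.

Standard pairs A↔T, G↔C; ambiguity codes pair M↔K, W↔W, S↔S, B↔V, D↔H, N↔N. Complement (VTAKBGCCSAWHCVAGCTDNGGAGAGA), then reverse for 5'→3'.

5'-AGAGAGGNDTCGAVCHWASCCGBKATV-3'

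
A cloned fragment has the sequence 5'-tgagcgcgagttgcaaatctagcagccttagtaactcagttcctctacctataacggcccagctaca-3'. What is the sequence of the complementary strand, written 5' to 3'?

Pairing A↔T and G↔C gives ACTCGCGCTCAACGTTTAGATCGTCGGAATCATTGAGTCAAGGAGATGGATATTGCCGGGTCGATGT, running 3'→5'. Reverse for the 5'→3' convention.

5'-TGTAGCTGGGCCGTTATAGGTAGAGGAACTGAGTTACTAAGGCTGCTAGATTTGCAACTCGCGCTCA-3'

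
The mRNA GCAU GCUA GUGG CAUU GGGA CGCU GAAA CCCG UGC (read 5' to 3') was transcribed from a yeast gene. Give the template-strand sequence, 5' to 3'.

Replace U with T to get the coding DNA strand: GCATGCTAGTGGCATTGGGACGCTGAAACCCGTGC. The template strand is its reverse complement (complement CGTACGATCACCGTAACCCTGCGACTTTGGGCACG, then reverse).

5'-GCACGGGTTTCAGCGTCCCAATGCCACTAGCATGC-3'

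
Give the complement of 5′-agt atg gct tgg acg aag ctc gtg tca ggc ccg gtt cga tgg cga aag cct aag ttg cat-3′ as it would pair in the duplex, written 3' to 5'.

Base-pairing A↔T, G↔C gives the complement. The complementary strand is antiparallel, so paired with a 5'→3' strand it runs 3'→5'.

3'-TCATACCGAACCTGCTTCGAGCACAGTCCGGGCCAAGCTACCGCTTTCGGATTCAACGTA-5'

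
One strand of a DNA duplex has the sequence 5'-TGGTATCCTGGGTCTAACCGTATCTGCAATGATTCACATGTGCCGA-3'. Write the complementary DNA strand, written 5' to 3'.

5'-TCGGCACATGTGAATCATTGCAGATACGGTTAGACCCAGGATACCA-3'

The complement of TGGTATCCTGGGTCTAACCGTATCTGCAATGATTCACATGTGCCGA is ACCATAGGACCCAGATTGGCATAGACGTTACTAAGTGTACACGGCT (A↔T, G↔C). DNA strands are antiparallel, so the complementary strand runs 3'→5'; reversing gives the 5'→3' form.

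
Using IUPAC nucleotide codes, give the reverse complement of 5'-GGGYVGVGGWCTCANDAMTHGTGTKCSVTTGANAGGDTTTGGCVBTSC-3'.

5'-GSAVBGCCAAAHCCTNTCAABSGMACACDAKTHNTGAGWCCBCBRCCC-3'

Standard pairs A↔T, G↔C; ambiguity codes pair Y↔R, M↔K, W↔W, S↔S, B↔V, D↔H, N↔N. Complement (CCCRBCBCCWGAGTNHTKADCACAMGSBAACTNTCCHAAACCGBVASG), then reverse for 5'→3'.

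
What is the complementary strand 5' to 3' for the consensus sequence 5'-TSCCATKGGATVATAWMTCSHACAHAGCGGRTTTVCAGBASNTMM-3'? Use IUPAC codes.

5′-KKANSTVCTGBAAAYCCGCTDTGTDSGAKWTATBATCCMATGGSA-3′

Standard pairs A↔T, G↔C; ambiguity codes pair R↔Y, M↔K, W↔W, S↔S, B↔V, H↔D, N↔N. Complement (ASGGTAMCCTABTATWKAGSDTGTDTCGCCYAAABGTCVTSNAKK), then reverse for 5'→3'.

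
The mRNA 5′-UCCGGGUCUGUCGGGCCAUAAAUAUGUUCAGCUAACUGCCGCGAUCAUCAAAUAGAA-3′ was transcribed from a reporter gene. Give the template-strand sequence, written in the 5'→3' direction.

5'-TTCTATTTGATGATCGCGGCAGTTAGCTGAACATATTTATGGCCCGACAGACCCGGA-3'

Replace U with T to get the coding DNA strand: TCCGGGTCTGTCGGGCCATAAATATGTTCAGCTAACTGCCGCGATCATCAAATAGAA. The template strand is its reverse complement (complement AGGCCCAGACAGCCCGGTATTTATACAAGTCGATTGACGGCGCTAGTAGTTTATCTT, then reverse).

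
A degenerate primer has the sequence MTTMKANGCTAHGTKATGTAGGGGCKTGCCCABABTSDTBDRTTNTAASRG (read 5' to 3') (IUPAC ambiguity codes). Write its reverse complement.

5'-CYSTTANAAYHVAHSAVTVTGGGCAMGCCCCTACATMACDTAGCNTMKAAK-3'

Standard pairs A↔T, G↔C; ambiguity codes pair R↔Y, M↔K, S↔S, B↔V, D↔H, N↔N. Complement (KAAKMTNCGATDCAMTACATCCCCGMACGGGTVTVASHAVHYAANATTSYC), then reverse for 5'→3'.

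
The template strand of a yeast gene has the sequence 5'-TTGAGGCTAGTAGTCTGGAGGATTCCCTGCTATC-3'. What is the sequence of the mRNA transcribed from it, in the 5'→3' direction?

5'-GAUAGCAGGGAAUCCUCCAGACUACUAGCCUCAA-3'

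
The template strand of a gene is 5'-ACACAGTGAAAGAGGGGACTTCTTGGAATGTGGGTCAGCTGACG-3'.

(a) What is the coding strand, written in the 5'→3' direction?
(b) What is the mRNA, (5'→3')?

(a) The coding strand is the reverse complement of the template: complement TGTGTCACTTTCTCCCCTGAAGAACCTTACACCCAGTCGACTGC, then reverse.
(b) mRNA has the coding-strand sequence with T→U.

(a) 5'-CGTCAGCTGACCCACATTCCAAGAAGTCCCCTCTTTCACTGTGT-3'
(b) 5'-CGUCAGCUGACCCACAUUCCAAGAAGUCCCCUCUUUCACUGUGU-3'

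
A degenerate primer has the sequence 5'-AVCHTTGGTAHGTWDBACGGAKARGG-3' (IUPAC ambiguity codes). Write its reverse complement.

Standard pairs A↔T, G↔C; ambiguity codes pair R↔Y, K↔M, W↔W, B↔V, D↔H. Complement (TBGDAACCATDCAWHVTGCCTMTYCC), then reverse for 5'→3'.

5′-CCYTMTCCGTVHWACDTACCAADGBT-3′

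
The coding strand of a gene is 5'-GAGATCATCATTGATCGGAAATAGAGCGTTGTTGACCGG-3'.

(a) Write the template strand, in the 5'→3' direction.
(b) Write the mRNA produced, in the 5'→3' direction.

(a) 5′-CCGGTCAACAACGCTCTATTTCCGATCAATGATGATCTC-3′
(b) 5'-GAGAUCAUCAUUGAUCGGAAAUAGAGCGUUGUUGACCGG-3'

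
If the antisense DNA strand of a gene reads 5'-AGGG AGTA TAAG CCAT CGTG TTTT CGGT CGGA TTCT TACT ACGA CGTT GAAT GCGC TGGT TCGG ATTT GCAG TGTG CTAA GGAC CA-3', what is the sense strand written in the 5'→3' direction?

The coding strand is complementary and antiparallel to the template: take the complement (A↔T, G↔C) and reverse.

5′-TGGTCCTTAGCACACTGCAAATCCGAACCAGCGCATTCAACGTCGTAGTAAGAATCCGACCGAAAACACGATGGCTTATACTCCCT-3′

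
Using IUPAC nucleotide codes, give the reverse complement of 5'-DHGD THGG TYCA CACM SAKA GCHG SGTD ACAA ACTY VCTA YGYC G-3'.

Standard pairs A↔T, G↔C; ambiguity codes pair Y↔R, M↔K, S↔S, D↔H, V↔B. Complement (HDCHADCCARGTGTGKSTMTCGDCSCAHTGTTTGARBGATRCRGC), then reverse for 5'→3'.

5′-CGRCRTAGBRAGTTTGTHACSCDGCTMTSKGTGTGRACCDAHCDH-3′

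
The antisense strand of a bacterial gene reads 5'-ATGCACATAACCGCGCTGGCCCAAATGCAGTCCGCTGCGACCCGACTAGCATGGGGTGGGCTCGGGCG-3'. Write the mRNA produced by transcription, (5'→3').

RNA polymerase reads the template 3'→5' and synthesizes mRNA 5'→3' by base-pairing (A→U, T→A, G↔C). The complement of the template is TACGTGTATTGGCGCGACCGGGTTTACGTCAGGCGACGCTGGGCTGATCGTACCCCACCCGAGCCCGC; antiparallel, so 5'→3' the coding strand is CGCCCGAGCCCACCCCATGCTAGTCGGGTCGCAGCGGACTGCATTTGGGCCAGCGCGGTTATGTGCAT. Replace T with U for the mRNA.

5'-CGCCCGAGCCCACCCCAUGCUAGUCGGGUCGCAGCGGACUGCAUUUGGGCCAGCGCGGUUAUGUGCAU-3'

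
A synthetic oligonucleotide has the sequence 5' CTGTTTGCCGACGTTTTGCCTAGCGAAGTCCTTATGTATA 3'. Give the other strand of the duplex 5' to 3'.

5′-TATACATAAGGACTTCGCTAGGCAAAACGTCGGCAAACAG-3′

Pairing A↔T and G↔C gives GACAAACGGCTGCAAAACGGATCGCTTCAGGAATACATAT, running 3'→5'. Reverse for the 5'→3' convention.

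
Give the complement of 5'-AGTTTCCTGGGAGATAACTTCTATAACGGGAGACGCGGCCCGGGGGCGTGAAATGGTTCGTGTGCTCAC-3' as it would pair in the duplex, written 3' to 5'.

3'-TCAAAGGACCCTCTATTGAAGATATTGCCCTCTGCGCCGGGCCCCCGCACTTTACCAAGCACACGAGTG-5'

Base-pairing A↔T, G↔C gives the complement. The complementary strand is antiparallel, so paired with a 5'→3' strand it runs 3'→5'.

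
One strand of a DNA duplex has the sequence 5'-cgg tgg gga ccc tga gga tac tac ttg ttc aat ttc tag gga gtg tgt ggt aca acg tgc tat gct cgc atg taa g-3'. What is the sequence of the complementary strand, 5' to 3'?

Pairing A↔T and G↔C gives GCCACCCCTGGGACTCCTATGATGAACAAGTTAAAGATCCCTCACACACCATGTTGCACGATACGAGCGTACATTC, running 3'→5'. Reverse for the 5'→3' convention.

5'-CTTACATGCGAGCATAGCACGTTGTACCACACACTCCCTAGAAATTGAACAAGTAGTATCCTCAGGGTCCCCACCG-3'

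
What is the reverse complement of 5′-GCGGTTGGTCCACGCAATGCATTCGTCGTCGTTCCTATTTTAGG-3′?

Reading the sequence 3'→5' and pairing each base (A↔T, G↔C) gives the reverse complement directly.

5'-CCTAAAATAGGAACGACGACGAATGCATTGCGTGGACCAACCGC-3'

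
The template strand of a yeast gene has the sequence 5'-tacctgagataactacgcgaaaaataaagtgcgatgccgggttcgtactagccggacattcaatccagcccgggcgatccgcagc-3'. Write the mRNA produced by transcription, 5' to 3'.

RNA polymerase reads the template 3'→5' and synthesizes mRNA 5'→3' by base-pairing (A→U, T→A, G↔C). The complement of the template is ATGGACTCTATTGATGCGCTTTTTATTTCACGCTACGGCCCAAGCATGATCGGCCTGTAAGTTAGGTCGGGCCCGCTAGGCGTCG; antiparallel, so 5'→3' the coding strand is GCTGCGGATCGCCCGGGCTGGATTGAATGTCCGGCTAGTACGAACCCGGCATCGCACTTTATTTTTCGCGTAGTTATCTCAGGTA. Replace T with U for the mRNA.

5'-GCUGCGGAUCGCCCGGGCUGGAUUGAAUGUCCGGCUAGUACGAACCCGGCAUCGCACUUUAUUUUUCGCGUAGUUAUCUCAGGUA-3'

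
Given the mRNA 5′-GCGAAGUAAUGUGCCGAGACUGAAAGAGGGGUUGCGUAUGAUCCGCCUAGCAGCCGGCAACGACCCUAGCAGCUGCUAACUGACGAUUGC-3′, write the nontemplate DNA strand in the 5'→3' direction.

The coding DNA strand has the same 5'→3' sequence as the mRNA with U replaced by T.

5'-GCGAAGTAATGTGCCGAGACTGAAAGAGGGGTTGCGTATGATCCGCCTAGCAGCCGGCAACGACCCTAGCAGCTGCTAACTGACGATTGC-3'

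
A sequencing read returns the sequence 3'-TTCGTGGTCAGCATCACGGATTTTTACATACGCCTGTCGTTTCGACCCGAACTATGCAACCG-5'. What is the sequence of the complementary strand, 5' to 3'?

The strand is given 3'→5', so its complement runs 5'→3' in the same left-to-right order: pair each base A↔T, G↔C.

5′-AAGCACCAGTCGTAGTGCCTAAAAATGTATGCGGACAGCAAAGCTGGGCTTGATACGTTGGC-3′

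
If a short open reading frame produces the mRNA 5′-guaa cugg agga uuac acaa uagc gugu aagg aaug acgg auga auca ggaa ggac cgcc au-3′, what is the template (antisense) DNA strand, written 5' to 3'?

5'-ATGGCGGTCCTTCCTGATTCATCCGTCATTCCTTACACGCTATTGTGTAATCCTCCAGTTAC-3'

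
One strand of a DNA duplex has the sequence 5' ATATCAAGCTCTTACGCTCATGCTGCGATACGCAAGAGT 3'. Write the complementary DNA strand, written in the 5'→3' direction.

Pairing A↔T and G↔C gives TATAGTTCGAGAATGCGAGTACGACGCTATGCGTTCTCA, running 3'→5'. Reverse for the 5'→3' convention.

5′-ACTCTTGCGTATCGCAGCATGAGCGTAAGAGCTTGATAT-3′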